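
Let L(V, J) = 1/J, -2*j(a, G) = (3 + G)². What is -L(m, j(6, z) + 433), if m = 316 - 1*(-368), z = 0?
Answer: -2/857 ≈ -0.0023337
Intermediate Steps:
j(a, G) = -(3 + G)²/2
m = 684 (m = 316 + 368 = 684)
-L(m, j(6, z) + 433) = -1/(-(3 + 0)²/2 + 433) = -1/(-½*3² + 433) = -1/(-½*9 + 433) = -1/(-9/2 + 433) = -1/857/2 = -1*2/857 = -2/857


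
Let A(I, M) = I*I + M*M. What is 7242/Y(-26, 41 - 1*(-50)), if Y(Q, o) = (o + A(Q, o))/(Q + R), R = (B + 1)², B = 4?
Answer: -1207/1508 ≈ -0.80040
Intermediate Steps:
A(I, M) = I² + M²
R = 25 (R = (4 + 1)² = 5² = 25)
Y(Q, o) = (o + Q² + o²)/(25 + Q) (Y(Q, o) = (o + (Q² + o²))/(Q + 25) = (o + Q² + o²)/(25 + Q))
7242/Y(-26, 41 - 1*(-50)) = 7242/((((41 - 1*(-50)) + (-26)² + (41 - 1*(-50))²)/(25 - 26))) = 7242/((((41 + 50) + 676 + (41 + 50)²)/(-1))) = 7242/((-(91 + 676 + 91²))) = 7242/((-(91 + 676 + 8281))) = 7242/((-1*9048)) = 7242/(-9048) = 7242*(-1/9048) = -1207/1508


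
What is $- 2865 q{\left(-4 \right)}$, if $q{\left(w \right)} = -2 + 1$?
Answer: $2865$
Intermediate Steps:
$q{\left(w \right)} = -1$
$- 2865 q{\left(-4 \right)} = \left(-2865\right) \left(-1\right) = 2865$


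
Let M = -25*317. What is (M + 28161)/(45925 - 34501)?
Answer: 5059/2856 ≈ 1.7714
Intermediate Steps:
M = -7925
(M + 28161)/(45925 - 34501) = (-7925 + 28161)/(45925 - 34501) = 20236/11424 = 20236*(1/11424) = 5059/2856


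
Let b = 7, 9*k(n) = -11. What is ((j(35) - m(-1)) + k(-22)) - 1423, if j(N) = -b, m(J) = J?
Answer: -12872/9 ≈ -1430.2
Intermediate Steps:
k(n) = -11/9 (k(n) = (⅑)*(-11) = -11/9)
j(N) = -7 (j(N) = -1*7 = -7)
((j(35) - m(-1)) + k(-22)) - 1423 = ((-7 - (-1)) - 11/9) - 1423 = ((-7 - 1*(-1)) - 11/9) - 1423 = ((-7 + 1) - 11/9) - 1423 = (-6 - 11/9) - 1423 = -65/9 - 1423 = -12872/9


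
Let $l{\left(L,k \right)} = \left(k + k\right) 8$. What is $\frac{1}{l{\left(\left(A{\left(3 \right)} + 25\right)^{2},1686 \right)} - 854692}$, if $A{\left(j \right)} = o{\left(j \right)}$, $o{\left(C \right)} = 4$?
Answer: $- \frac{1}{827716} \approx -1.2081 \cdot 10^{-6}$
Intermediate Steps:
$A{\left(j \right)} = 4$
$l{\left(L,k \right)} = 16 k$ ($l{\left(L,k \right)} = 2 k 8 = 16 k$)
$\frac{1}{l{\left(\left(A{\left(3 \right)} + 25\right)^{2},1686 \right)} - 854692} = \frac{1}{16 \cdot 1686 - 854692} = \frac{1}{26976 - 854692} = \frac{1}{-827716} = - \frac{1}{827716}$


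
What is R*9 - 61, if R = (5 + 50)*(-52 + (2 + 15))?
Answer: -17386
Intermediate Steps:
R = -1925 (R = 55*(-52 + 17) = 55*(-35) = -1925)
R*9 - 61 = -1925*9 - 61 = -17325 - 61 = -17386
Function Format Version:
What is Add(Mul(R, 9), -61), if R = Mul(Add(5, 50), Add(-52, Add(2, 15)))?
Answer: -17386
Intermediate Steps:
R = -1925 (R = Mul(55, Add(-52, 17)) = Mul(55, -35) = -1925)
Add(Mul(R, 9), -61) = Add(Mul(-1925, 9), -61) = Add(-17325, -61) = -17386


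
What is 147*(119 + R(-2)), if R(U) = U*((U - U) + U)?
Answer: 18081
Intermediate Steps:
R(U) = U² (R(U) = U*(0 + U) = U*U = U²)
147*(119 + R(-2)) = 147*(119 + (-2)²) = 147*(119 + 4) = 147*123 = 18081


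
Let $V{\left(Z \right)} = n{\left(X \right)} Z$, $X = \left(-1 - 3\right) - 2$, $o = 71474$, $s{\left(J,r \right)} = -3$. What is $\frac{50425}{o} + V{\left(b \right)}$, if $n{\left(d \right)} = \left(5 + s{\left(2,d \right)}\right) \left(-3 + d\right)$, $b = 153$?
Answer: $- \frac{196788971}{71474} \approx -2753.3$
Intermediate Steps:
$X = -6$ ($X = -4 - 2 = -6$)
$n{\left(d \right)} = -6 + 2 d$ ($n{\left(d \right)} = \left(5 - 3\right) \left(-3 + d\right) = 2 \left(-3 + d\right) = -6 + 2 d$)
$V{\left(Z \right)} = - 18 Z$ ($V{\left(Z \right)} = \left(-6 + 2 \left(-6\right)\right) Z = \left(-6 - 12\right) Z = - 18 Z$)
$\frac{50425}{o} + V{\left(b \right)} = \frac{50425}{71474} - 2754 = - \frac{196788971}{71474}$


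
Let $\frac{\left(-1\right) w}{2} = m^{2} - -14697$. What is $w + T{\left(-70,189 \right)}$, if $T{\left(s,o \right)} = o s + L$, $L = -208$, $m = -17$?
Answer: $-43410$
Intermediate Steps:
$T{\left(s,o \right)} = -208 + o s$ ($T{\left(s,o \right)} = o s - 208 = -208 + o s$)
$w = -29972$ ($w = - 2 \left(\left(-17\right)^{2} - -14697\right) = - 2 \left(289 + 14697\right) = \left(-2\right) 14986 = -29972$)
$w + T{\left(-70,189 \right)} = -29972 + \left(-208 + 189 \left(-70\right)\right) = -29972 - 13438 = -43410$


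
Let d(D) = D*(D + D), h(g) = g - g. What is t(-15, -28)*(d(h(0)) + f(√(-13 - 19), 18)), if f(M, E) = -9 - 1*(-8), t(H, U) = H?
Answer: 15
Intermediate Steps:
h(g) = 0
f(M, E) = -1 (f(M, E) = -9 + 8 = -1)
d(D) = 2*D² (d(D) = D*(2*D) = 2*D²)
t(-15, -28)*(d(h(0)) + f(√(-13 - 19), 18)) = -15*(2*0² - 1) = -15*(2*0 - 1) = -15*(0 - 1) = -15*(-1) = 15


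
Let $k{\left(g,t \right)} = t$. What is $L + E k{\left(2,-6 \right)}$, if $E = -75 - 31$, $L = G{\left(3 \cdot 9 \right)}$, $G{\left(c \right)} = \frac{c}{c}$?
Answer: $637$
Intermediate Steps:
$G{\left(c \right)} = 1$
$L = 1$
$E = -106$ ($E = -75 - 31 = -106$)
$L + E k{\left(2,-6 \right)} = 1 - -636 = 1 + 636 = 637$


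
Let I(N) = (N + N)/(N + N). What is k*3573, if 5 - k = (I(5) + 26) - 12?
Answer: -35730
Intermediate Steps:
I(N) = 1 (I(N) = (2*N)/((2*N)) = (2*N)*(1/(2*N)) = 1)
k = -10 (k = 5 - ((1 + 26) - 12) = 5 - (27 - 12) = 5 - 1*15 = 5 - 15 = -10)
k*3573 = -10*3573 = -35730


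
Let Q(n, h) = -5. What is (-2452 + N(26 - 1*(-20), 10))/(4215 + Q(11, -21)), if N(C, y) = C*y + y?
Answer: -991/2105 ≈ -0.47078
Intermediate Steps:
N(C, y) = y + C*y
(-2452 + N(26 - 1*(-20), 10))/(4215 + Q(11, -21)) = (-2452 + 10*(1 + (26 - 1*(-20))))/(4215 - 5) = (-2452 + 10*(1 + (26 + 20)))/4210 = (-2452 + 10*(1 + 46))*(1/4210) = (-2452 + 10*47)*(1/4210) = (-2452 + 470)*(1/4210) = -1982*1/4210 = -991/2105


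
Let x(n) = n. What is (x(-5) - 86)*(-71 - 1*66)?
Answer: 12467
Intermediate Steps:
(x(-5) - 86)*(-71 - 1*66) = (-5 - 86)*(-71 - 1*66) = -91*(-71 - 66) = -91*(-137) = 12467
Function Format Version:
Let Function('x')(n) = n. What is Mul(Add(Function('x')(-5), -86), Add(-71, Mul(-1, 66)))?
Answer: 12467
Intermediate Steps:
Mul(Add(Function('x')(-5), -86), Add(-71, Mul(-1, 66))) = Mul(Add(-5, -86), Add(-71, Mul(-1, 66))) = Mul(-91, Add(-71, -66)) = Mul(-91, -137) = 12467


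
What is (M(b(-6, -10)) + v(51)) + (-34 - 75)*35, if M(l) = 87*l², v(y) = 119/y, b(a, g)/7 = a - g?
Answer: 193186/3 ≈ 64395.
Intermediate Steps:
b(a, g) = -7*g + 7*a (b(a, g) = 7*(a - g) = -7*g + 7*a)
(M(b(-6, -10)) + v(51)) + (-34 - 75)*35 = (87*(-7*(-10) + 7*(-6))² + 119/51) + (-34 - 75)*35 = (87*(70 - 42)² + 119*(1/51)) - 109*35 = (87*28² + 7/3) - 3815 = (87*784 + 7/3) - 3815 = (68208 + 7/3) - 3815 = 204631/3 - 3815 = 193186/3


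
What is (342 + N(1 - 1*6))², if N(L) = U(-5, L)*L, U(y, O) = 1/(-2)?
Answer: 474721/4 ≈ 1.1868e+5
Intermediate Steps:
U(y, O) = -½
N(L) = -L/2
(342 + N(1 - 1*6))² = (342 - (1 - 1*6)/2)² = (342 - (1 - 6)/2)² = (342 - ½*(-5))² = (342 + 5/2)² = (689/2)² = 474721/4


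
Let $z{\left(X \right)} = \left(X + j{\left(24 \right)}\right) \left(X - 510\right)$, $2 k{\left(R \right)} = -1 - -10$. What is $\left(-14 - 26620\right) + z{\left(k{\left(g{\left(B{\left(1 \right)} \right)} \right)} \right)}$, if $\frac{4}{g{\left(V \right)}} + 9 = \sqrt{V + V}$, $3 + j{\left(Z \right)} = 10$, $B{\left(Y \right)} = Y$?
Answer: $- \frac{129789}{4} \approx -32447.0$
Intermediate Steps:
$j{\left(Z \right)} = 7$ ($j{\left(Z \right)} = -3 + 10 = 7$)
$g{\left(V \right)} = \frac{4}{-9 + \sqrt{2} \sqrt{V}}$ ($g{\left(V \right)} = \frac{4}{-9 + \sqrt{V + V}} = \frac{4}{-9 + \sqrt{2 V}} = \frac{4}{-9 + \sqrt{2} \sqrt{V}}$)
$k{\left(R \right)} = \frac{9}{2}$ ($k{\left(R \right)} = \frac{-1 - -10}{2} = \frac{-1 + 10}{2} = \frac{1}{2} \cdot 9 = \frac{9}{2}$)
$z{\left(X \right)} = \left(-510 + X\right) \left(7 + X\right)$ ($z{\left(X \right)} = \left(X + 7\right) \left(X - 510\right) = \left(7 + X\right) \left(-510 + X\right) = \left(-510 + X\right) \left(7 + X\right)$)
$\left(-14 - 26620\right) + z{\left(k{\left(g{\left(B{\left(1 \right)} \right)} \right)} \right)} = \left(-14 - 26620\right) - \left(\frac{11667}{2} - \frac{81}{4}\right) = \left(-14 - 26620\right) - \frac{23253}{4} = -26634 - \frac{23253}{4} = - \frac{129789}{4}$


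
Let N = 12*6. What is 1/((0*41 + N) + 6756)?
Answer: 1/6828 ≈ 0.00014646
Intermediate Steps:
N = 72
1/((0*41 + N) + 6756) = 1/((0*41 + 72) + 6756) = 1/((0 + 72) + 6756) = 1/(72 + 6756) = 1/6828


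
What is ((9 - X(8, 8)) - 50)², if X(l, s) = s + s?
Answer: 3249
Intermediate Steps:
X(l, s) = 2*s
((9 - X(8, 8)) - 50)² = ((9 - 2*8) - 50)² = ((9 - 1*16) - 50)² = ((9 - 16) - 50)² = (-7 - 50)² = (-57)² = 3249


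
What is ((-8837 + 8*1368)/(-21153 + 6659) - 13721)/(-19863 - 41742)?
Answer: 66291427/297634290 ≈ 0.22273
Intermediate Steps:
((-8837 + 8*1368)/(-21153 + 6659) - 13721)/(-19863 - 41742) = ((-8837 + 10944)/(-14494) - 13721)/(-61605) = (2107*(-1/14494) - 13721)*(-1/61605) = (-2107/14494 - 13721)*(-1/61605) = -198874281/14494*(-1/61605) = 66291427/297634290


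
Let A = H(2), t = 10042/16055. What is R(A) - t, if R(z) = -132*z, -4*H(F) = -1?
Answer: -539857/16055 ≈ -33.625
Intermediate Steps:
t = 10042/16055 (t = 10042*(1/16055) = 10042/16055 ≈ 0.62547)
H(F) = 1/4 (H(F) = -1/4*(-1) = 1/4)
A = 1/4 ≈ 0.25000
R(A) - t = -132*1/4 - 1*10042/16055 = -33 - 10042/16055 = -539857/16055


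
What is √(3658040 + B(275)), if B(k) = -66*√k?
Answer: √(3658040 - 330*√11) ≈ 1912.3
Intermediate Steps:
√(3658040 + B(275)) = √(3658040 - 330*√11)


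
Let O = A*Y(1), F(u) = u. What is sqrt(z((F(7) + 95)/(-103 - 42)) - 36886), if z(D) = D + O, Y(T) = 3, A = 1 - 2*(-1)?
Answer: I*sqrt(775353715)/145 ≈ 192.04*I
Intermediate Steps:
A = 3 (A = 1 + 2 = 3)
O = 9 (O = 3*3 = 9)
z(D) = 9 + D (z(D) = D + 9 = 9 + D)
sqrt(z((F(7) + 95)/(-103 - 42)) - 36886) = sqrt((9 + (7 + 95)/(-103 - 42)) - 36886) = sqrt((9 + 102/(-145)) - 36886) = sqrt((9 + 102*(-1/145)) - 36886) = sqrt((9 - 102/145) - 36886) = sqrt(1203/145 - 36886) = sqrt(-5347267/145) = I*sqrt(775353715)/145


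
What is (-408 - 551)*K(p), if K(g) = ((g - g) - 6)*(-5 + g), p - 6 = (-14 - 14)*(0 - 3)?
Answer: 489090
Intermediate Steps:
p = 90 (p = 6 + (-14 - 14)*(0 - 3) = 6 - 28*(-3) = 6 + 84 = 90)
K(g) = 30 - 6*g (K(g) = (0 - 6)*(-5 + g) = -6*(-5 + g) = 30 - 6*g)
(-408 - 551)*K(p) = (-408 - 551)*(30 - 6*90) = -959*(30 - 540) = -959*(-510) = 489090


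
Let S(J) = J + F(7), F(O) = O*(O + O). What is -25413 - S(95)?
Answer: -25606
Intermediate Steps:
F(O) = 2*O² (F(O) = O*(2*O) = 2*O²)
S(J) = 98 + J (S(J) = J + 2*7² = J + 2*49 = J + 98 = 98 + J)
-25413 - S(95) = -25413 - (98 + 95) = -25413 - 1*193 = -25413 - 193 = -25606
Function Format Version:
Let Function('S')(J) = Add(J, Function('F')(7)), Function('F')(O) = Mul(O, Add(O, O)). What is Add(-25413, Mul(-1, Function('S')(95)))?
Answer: -25606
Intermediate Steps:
Function('F')(O) = Mul(2, Pow(O, 2)) (Function('F')(O) = Mul(O, Mul(2, O)) = Mul(2, Pow(O, 2)))
Function('S')(J) = Add(98, J) (Function('S')(J) = Add(J, Mul(2, Pow(7, 2))) = Add(J, Mul(2, 49)) = Add(J, 98) = Add(98, J))
Add(-25413, Mul(-1, Function('S')(95))) = Add(-25413, Mul(-1, Add(98, 95))) = Add(-25413, Mul(-1, 193)) = Add(-25413, -193) = -25606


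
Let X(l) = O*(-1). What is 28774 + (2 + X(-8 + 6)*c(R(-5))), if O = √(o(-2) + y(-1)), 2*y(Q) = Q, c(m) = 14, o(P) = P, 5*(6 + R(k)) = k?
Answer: 28776 - 7*I*√10 ≈ 28776.0 - 22.136*I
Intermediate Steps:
R(k) = -6 + k/5
y(Q) = Q/2
O = I*√10/2 (O = √(-2 + (½)*(-1)) = √(-2 - ½) = √(-5/2) = I*√10/2 ≈ 1.5811*I)
X(l) = -I*√10/2 (X(l) = (I*√10/2)*(-1) = -I*√10/2)
28774 + (2 + X(-8 + 6)*c(R(-5))) = 28774 + (2 - I*√10/2*14) = 28774 + (2 - 7*I*√10) = 28776 - 7*I*√10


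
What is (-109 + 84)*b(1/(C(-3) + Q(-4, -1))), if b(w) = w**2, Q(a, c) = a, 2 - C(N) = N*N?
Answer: -25/121 ≈ -0.20661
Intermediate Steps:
C(N) = 2 - N**2 (C(N) = 2 - N*N = 2 - N**2)
(-109 + 84)*b(1/(C(-3) + Q(-4, -1))) = (-109 + 84)*(1/((2 - 1*(-3)**2) - 4))**2 = -25/((2 - 1*9) - 4)**2 = -25/((2 - 9) - 4)**2 = -25/(-7 - 4)**2 = -25*(1/(-11))**2 = -25*(-1/11)**2 = -25*1/121 = -25/121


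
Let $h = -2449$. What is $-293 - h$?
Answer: $2156$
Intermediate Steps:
$-293 - h = -293 - -2449 = -293 + 2449 = 2156$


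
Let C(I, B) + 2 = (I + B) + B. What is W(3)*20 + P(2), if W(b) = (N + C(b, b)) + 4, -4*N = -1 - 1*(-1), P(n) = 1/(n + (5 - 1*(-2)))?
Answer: 1981/9 ≈ 220.11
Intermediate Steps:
P(n) = 1/(7 + n) (P(n) = 1/(n + (5 + 2)) = 1/(n + 7) = 1/(7 + n))
N = 0 (N = -(-1 - 1*(-1))/4 = -(-1 + 1)/4 = -¼*0 = 0)
C(I, B) = -2 + I + 2*B (C(I, B) = -2 + ((I + B) + B) = -2 + ((B + I) + B) = -2 + (I + 2*B) = -2 + I + 2*B)
W(b) = 2 + 3*b (W(b) = (0 + (-2 + b + 2*b)) + 4 = (0 + (-2 + 3*b)) + 4 = (-2 + 3*b) + 4 = 2 + 3*b)
W(3)*20 + P(2) = (2 + 3*3)*20 + 1/(7 + 2) = (2 + 9)*20 + 1/9 = 11*20 + ⅑ = 220 + ⅑ = 1981/9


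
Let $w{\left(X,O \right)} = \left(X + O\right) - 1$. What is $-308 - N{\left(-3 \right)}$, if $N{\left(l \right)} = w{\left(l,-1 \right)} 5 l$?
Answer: $-383$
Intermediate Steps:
$w{\left(X,O \right)} = -1 + O + X$ ($w{\left(X,O \right)} = \left(O + X\right) - 1 = -1 + O + X$)
$N{\left(l \right)} = l \left(-10 + 5 l\right)$ ($N{\left(l \right)} = \left(-1 - 1 + l\right) 5 l = \left(-2 + l\right) 5 l = \left(-10 + 5 l\right) l = l \left(-10 + 5 l\right)$)
$-308 - N{\left(-3 \right)} = -308 - 5 \left(-3\right) \left(-2 - 3\right) = -308 - 5 \left(-3\right) \left(-5\right) = -308 - 75 = -383$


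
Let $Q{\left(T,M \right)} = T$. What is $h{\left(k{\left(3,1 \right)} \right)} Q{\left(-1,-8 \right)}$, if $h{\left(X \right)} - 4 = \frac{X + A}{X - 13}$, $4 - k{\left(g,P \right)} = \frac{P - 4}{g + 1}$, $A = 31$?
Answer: $\frac{1}{3} \approx 0.33333$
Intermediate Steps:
$k{\left(g,P \right)} = 4 - \frac{-4 + P}{1 + g}$ ($k{\left(g,P \right)} = 4 - \frac{P - 4}{g + 1} = 4 - \frac{-4 + P}{1 + g}$)
$h{\left(X \right)} = 4 + \frac{31 + X}{-13 + X}$ ($h{\left(X \right)} = 4 + \frac{X + 31}{X - 13} = 4 + \frac{31 + X}{-13 + X}$)
$h{\left(k{\left(3,1 \right)} \right)} Q{\left(-1,-8 \right)} = \frac{-21 + 5 \frac{8 - 1 + 4 \cdot 3}{1 + 3}}{-13 + \frac{8 - 1 + 4 \cdot 3}{1 + 3}} \left(-1\right) = \frac{-21 + 5 \frac{8 - 1 + 12}{4}}{-13 + \frac{8 - 1 + 12}{4}} \left(-1\right) = \frac{-21 + 5 \cdot \frac{1}{4} \cdot 19}{-13 + \frac{1}{4} \cdot 19} \left(-1\right) = \frac{-21 + 5 \cdot \frac{19}{4}}{-13 + \frac{19}{4}} \left(-1\right) = \frac{-21 + \frac{95}{4}}{- \frac{33}{4}} \left(-1\right) = \left(- \frac{4}{33}\right) \frac{11}{4} \left(-1\right) = \left(- \frac{1}{3}\right) \left(-1\right) = \frac{1}{3}$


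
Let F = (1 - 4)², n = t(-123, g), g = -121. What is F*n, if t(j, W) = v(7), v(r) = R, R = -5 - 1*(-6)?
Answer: 9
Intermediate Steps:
R = 1 (R = -5 + 6 = 1)
v(r) = 1
t(j, W) = 1
n = 1
F = 9 (F = (-3)² = 9)
F*n = 9*1 = 9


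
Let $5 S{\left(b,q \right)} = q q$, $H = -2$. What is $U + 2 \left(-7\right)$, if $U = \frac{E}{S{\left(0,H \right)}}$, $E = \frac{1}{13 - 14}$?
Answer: $- \frac{61}{4} \approx -15.25$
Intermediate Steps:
$S{\left(b,q \right)} = \frac{q^{2}}{5}$ ($S{\left(b,q \right)} = \frac{q q}{5} = \frac{q^{2}}{5}$)
$E = -1$ ($E = \frac{1}{-1} = -1$)
$U = - \frac{5}{4}$ ($U = - \frac{1}{\frac{1}{5} \left(-2\right)^{2}} = - \frac{1}{\frac{1}{5} \cdot 4} = - \frac{1}{\frac{4}{5}} = \left(-1\right) \frac{5}{4} = - \frac{5}{4} \approx -1.25$)
$U + 2 \left(-7\right) = - \frac{5}{4} + 2 \left(-7\right) = - \frac{5}{4} - 14 = - \frac{61}{4}$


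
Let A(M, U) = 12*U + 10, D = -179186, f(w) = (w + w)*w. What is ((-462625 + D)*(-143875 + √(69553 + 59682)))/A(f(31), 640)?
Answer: 18468111525/1538 - 641811*√129235/7690 ≈ 1.1978e+7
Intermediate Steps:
f(w) = 2*w² (f(w) = (2*w)*w = 2*w²)
A(M, U) = 10 + 12*U
((-462625 + D)*(-143875 + √(69553 + 59682)))/A(f(31), 640) = ((-462625 - 179186)*(-143875 + √(69553 + 59682)))/(10 + 12*640) = (-641811*(-143875 + √129235))/(10 + 7680) = (92340557625 - 641811*√129235)/7690 = (92340557625 - 641811*√129235)*(1/7690) = 18468111525/1538 - 641811*√129235/7690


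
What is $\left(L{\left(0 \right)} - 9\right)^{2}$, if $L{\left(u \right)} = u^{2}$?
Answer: $81$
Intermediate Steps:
$\left(L{\left(0 \right)} - 9\right)^{2} = \left(0^{2} - 9\right)^{2} = \left(0 - 9\right)^{2} = \left(-9\right)^{2} = 81$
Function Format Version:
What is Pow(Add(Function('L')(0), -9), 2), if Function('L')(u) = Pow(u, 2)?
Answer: 81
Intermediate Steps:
Pow(Add(Function('L')(0), -9), 2) = Pow(Add(Pow(0, 2), -9), 2) = Pow(Add(0, -9), 2) = Pow(-9, 2) = 81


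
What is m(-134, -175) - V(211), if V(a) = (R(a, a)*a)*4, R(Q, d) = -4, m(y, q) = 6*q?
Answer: 2326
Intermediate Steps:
V(a) = -16*a (V(a) = -4*a*4 = -16*a)
m(-134, -175) - V(211) = 6*(-175) - (-16)*211 = -1050 - 1*(-3376) = -1050 + 3376 = 2326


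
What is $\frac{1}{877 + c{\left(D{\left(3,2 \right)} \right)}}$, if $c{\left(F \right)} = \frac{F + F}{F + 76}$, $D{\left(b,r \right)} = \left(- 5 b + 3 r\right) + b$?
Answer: $\frac{35}{30689} \approx 0.0011405$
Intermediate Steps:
$D{\left(b,r \right)} = - 4 b + 3 r$
$c{\left(F \right)} = \frac{2 F}{76 + F}$
$\frac{1}{877 + c{\left(D{\left(3,2 \right)} \right)}} = \frac{1}{877 + \frac{2 \left(\left(-4\right) 3 + 3 \cdot 2\right)}{76 + \left(\left(-4\right) 3 + 3 \cdot 2\right)}} = \frac{1}{877 + \frac{2 \left(-12 + 6\right)}{76 + \left(-12 + 6\right)}} = \frac{1}{877 + 2 \left(-6\right) \frac{1}{76 - 6}} = \frac{1}{877 + 2 \left(-6\right) \frac{1}{70}} = \frac{1}{877 - \frac{6}{35}} = \frac{1}{\frac{30689}{35}} = \frac{35}{30689}$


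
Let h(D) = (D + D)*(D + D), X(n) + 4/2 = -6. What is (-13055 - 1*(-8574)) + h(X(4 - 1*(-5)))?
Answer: -4225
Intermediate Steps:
X(n) = -8 (X(n) = -2 - 6 = -8)
h(D) = 4*D² (h(D) = (2*D)*(2*D) = 4*D²)
(-13055 - 1*(-8574)) + h(X(4 - 1*(-5))) = (-13055 - 1*(-8574)) + 4*(-8)² = (-13055 + 8574) + 4*64 = -4481 + 256 = -4225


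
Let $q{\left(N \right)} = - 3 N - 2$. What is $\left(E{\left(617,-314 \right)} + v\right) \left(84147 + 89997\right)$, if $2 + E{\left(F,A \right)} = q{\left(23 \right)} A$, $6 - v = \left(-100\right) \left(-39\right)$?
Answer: $3203901312$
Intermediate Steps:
$v = -3894$ ($v = 6 - \left(-100\right) \left(-39\right) = 6 - 3900 = -3894$)
$q{\left(N \right)} = -2 - 3 N$
$E{\left(F,A \right)} = -2 - 71 A$ ($E{\left(F,A \right)} = -2 + \left(-2 - 69\right) A = -2 - 71 A$)
$\left(E{\left(617,-314 \right)} + v\right) \left(84147 + 89997\right) = \left(\left(-2 - -22294\right) - 3894\right) \left(84147 + 89997\right) = \left(\left(-2 + 22294\right) - 3894\right) 174144 = \left(22292 - 3894\right) 174144 = 18398 \cdot 174144 = 3203901312$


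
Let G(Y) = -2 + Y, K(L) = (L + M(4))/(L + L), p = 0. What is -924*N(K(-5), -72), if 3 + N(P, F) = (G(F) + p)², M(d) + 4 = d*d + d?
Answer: -5057052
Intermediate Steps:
M(d) = -4 + d + d² (M(d) = -4 + (d*d + d) = -4 + (d² + d) = -4 + (d + d²) = -4 + d + d²)
K(L) = (16 + L)/(2*L) (K(L) = (L + (-4 + 4 + 4²))/(L + L) = (L + (-4 + 4 + 16))/((2*L)) = (L + 16)*(1/(2*L)) = (16 + L)*(1/(2*L)) = (16 + L)/(2*L))
N(P, F) = -3 + (-2 + F)² (N(P, F) = -3 + ((-2 + F) + 0)² = -3 + (-2 + F)²)
-924*N(K(-5), -72) = -924*(-3 + (-2 - 72)²) = -924*(-3 + (-74)²) = -924*(-3 + 5476) = -924*5473 = -5057052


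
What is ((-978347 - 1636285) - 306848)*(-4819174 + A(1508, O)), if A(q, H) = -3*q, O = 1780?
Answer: 14092337233040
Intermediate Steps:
((-978347 - 1636285) - 306848)*(-4819174 + A(1508, O)) = ((-978347 - 1636285) - 306848)*(-4819174 - 3*1508) = (-2614632 - 306848)*(-4819174 - 4524) = -2921480*(-4823698) = 14092337233040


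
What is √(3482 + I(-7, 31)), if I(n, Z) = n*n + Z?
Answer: √3562 ≈ 59.682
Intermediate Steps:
I(n, Z) = Z + n² (I(n, Z) = n² + Z = Z + n²)
√(3482 + I(-7, 31)) = √(3482 + (31 + (-7)²)) = √(3482 + (31 + 49)) = √(3482 + 80) = √3562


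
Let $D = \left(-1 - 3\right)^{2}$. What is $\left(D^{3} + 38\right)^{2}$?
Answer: $17089956$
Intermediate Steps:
$D = 16$ ($D = \left(-4\right)^{2} = 16$)
$\left(D^{3} + 38\right)^{2} = \left(16^{3} + 38\right)^{2} = \left(4096 + 38\right)^{2} = 4134^{2} = 17089956$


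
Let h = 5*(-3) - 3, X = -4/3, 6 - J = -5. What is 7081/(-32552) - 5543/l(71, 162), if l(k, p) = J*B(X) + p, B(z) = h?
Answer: 45045205/292968 ≈ 153.75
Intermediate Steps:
J = 11 (J = 6 - 1*(-5) = 6 + 5 = 11)
X = -4/3 (X = -4*⅓ = -4/3 ≈ -1.3333)
h = -18 (h = -15 - 3 = -18)
B(z) = -18
l(k, p) = -198 + p (l(k, p) = 11*(-18) + p = -198 + p)
7081/(-32552) - 5543/l(71, 162) = 7081/(-32552) - 5543/(-198 + 162) = 7081*(-1/32552) - 5543/(-36) = -7081/32552 - 5543*(-1/36) = -7081/32552 + 5543/36 = 45045205/292968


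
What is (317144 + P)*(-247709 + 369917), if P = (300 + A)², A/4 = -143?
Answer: 47798970624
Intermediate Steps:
A = -572 (A = 4*(-143) = -572)
P = 73984 (P = (300 - 572)² = (-272)² = 73984)
(317144 + P)*(-247709 + 369917) = (317144 + 73984)*(-247709 + 369917) = 391128*122208 = 47798970624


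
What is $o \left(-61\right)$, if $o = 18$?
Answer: $-1098$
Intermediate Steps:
$o \left(-61\right) = 18 \left(-61\right) = -1098$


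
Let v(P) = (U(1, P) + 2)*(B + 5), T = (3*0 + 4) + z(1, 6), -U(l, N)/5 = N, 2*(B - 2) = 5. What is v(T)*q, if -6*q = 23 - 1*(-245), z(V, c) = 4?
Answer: 48374/3 ≈ 16125.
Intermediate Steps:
B = 9/2 (B = 2 + (½)*5 = 2 + 5/2 = 9/2 ≈ 4.5000)
U(l, N) = -5*N
q = -134/3 (q = -(23 - 1*(-245))/6 = -(23 + 245)/6 = -⅙*268 = -134/3 ≈ -44.667)
T = 8 (T = (3*0 + 4) + 4 = (0 + 4) + 4 = 4 + 4 = 8)
v(P) = 19 - 95*P/2 (v(P) = (-5*P + 2)*(9/2 + 5) = (2 - 5*P)*(19/2) = 19 - 95*P/2)
v(T)*q = (19 - 95/2*8)*(-134/3) = (19 - 380)*(-134/3) = -361*(-134/3) = 48374/3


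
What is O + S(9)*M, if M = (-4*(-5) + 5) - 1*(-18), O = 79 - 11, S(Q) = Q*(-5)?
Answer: -1867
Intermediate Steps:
S(Q) = -5*Q
O = 68
M = 43 (M = (20 + 5) + 18 = 25 + 18 = 43)
O + S(9)*M = 68 - 5*9*43 = 68 - 45*43 = 68 - 1935 = -1867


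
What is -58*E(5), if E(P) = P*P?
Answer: -1450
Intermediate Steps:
E(P) = P²
-58*E(5) = -58*5² = -58*25 = -1450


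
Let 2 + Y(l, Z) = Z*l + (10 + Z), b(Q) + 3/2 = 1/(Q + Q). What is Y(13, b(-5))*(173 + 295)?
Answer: -33696/5 ≈ -6739.2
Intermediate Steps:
b(Q) = -3/2 + 1/(2*Q) (b(Q) = -3/2 + 1/(Q + Q) = -3/2 + 1/(2*Q))
Y(l, Z) = 8 + Z + Z*l (Y(l, Z) = -2 + (Z*l + (10 + Z)) = -2 + (10 + Z + Z*l) = 8 + Z + Z*l)
Y(13, b(-5))*(173 + 295) = (8 + (1/2)*(1 - 3*(-5))/(-5) + ((1/2)*(1 - 3*(-5))/(-5))*13)*(173 + 295) = (8 + (1/2)*(-1/5)*(1 + 15) + ((1/2)*(-1/5)*(1 + 15))*13)*468 = (8 + (1/2)*(-1/5)*16 + ((1/2)*(-1/5)*16)*13)*468 = (8 - 8/5 - 8/5*13)*468 = (8 - 8/5 - 104/5)*468 = -72/5*468 = -33696/5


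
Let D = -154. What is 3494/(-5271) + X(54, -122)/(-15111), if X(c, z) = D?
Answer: -17328700/26550027 ≈ -0.65268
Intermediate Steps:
X(c, z) = -154
3494/(-5271) + X(54, -122)/(-15111) = 3494/(-5271) - 154/(-15111) = 3494*(-1/5271) - 154*(-1/15111) = -3494/5271 + 154/15111 = -17328700/26550027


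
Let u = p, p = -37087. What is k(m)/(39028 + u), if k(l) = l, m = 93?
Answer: 31/647 ≈ 0.047913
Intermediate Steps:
u = -37087
k(m)/(39028 + u) = 93/(39028 - 37087) = 93/1941 = 93*(1/1941) = 31/647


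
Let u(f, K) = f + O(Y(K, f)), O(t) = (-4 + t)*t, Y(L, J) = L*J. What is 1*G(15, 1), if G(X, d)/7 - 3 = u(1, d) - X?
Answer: -98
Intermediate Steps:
Y(L, J) = J*L
O(t) = t*(-4 + t)
u(f, K) = f + K*f*(-4 + K*f) (u(f, K) = f + (f*K)*(-4 + f*K) = f + (K*f)*(-4 + K*f) = f + K*f*(-4 + K*f))
G(X, d) = 28 - 7*X + 7*d*(-4 + d) (G(X, d) = 21 + 7*(1*(1 + d*(-4 + d*1)) - X) = 21 + 7*(1*(1 + d*(-4 + d)) - X) = 21 + 7*((1 + d*(-4 + d)) - X) = 21 + 7*(1 - X + d*(-4 + d)) = 21 + (7 - 7*X + 7*d*(-4 + d)) = 28 - 7*X + 7*d*(-4 + d))
1*G(15, 1) = 1*(28 - 7*15 + 7*1*(-4 + 1)) = 1*(28 - 105 + 7*1*(-3)) = 1*(28 - 105 - 21) = 1*(-98) = -98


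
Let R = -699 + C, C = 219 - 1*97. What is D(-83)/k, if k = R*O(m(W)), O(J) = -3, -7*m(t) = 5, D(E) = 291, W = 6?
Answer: 97/577 ≈ 0.16811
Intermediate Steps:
m(t) = -5/7 (m(t) = -1/7*5 = -5/7)
C = 122 (C = 219 - 97 = 122)
R = -577 (R = -699 + 122 = -577)
k = 1731 (k = -577*(-3) = 1731)
D(-83)/k = 291/1731 = 291*(1/1731) = 97/577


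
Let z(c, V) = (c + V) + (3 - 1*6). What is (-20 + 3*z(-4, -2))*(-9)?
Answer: 423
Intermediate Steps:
z(c, V) = -3 + V + c (z(c, V) = (V + c) + (3 - 6) = (V + c) - 3 = -3 + V + c)
(-20 + 3*z(-4, -2))*(-9) = (-20 + 3*(-3 - 2 - 4))*(-9) = (-20 + 3*(-9))*(-9) = (-20 - 27)*(-9) = -47*(-9) = 423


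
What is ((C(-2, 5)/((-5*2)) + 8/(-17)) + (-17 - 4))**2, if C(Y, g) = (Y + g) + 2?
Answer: 558009/1156 ≈ 482.71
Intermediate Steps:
C(Y, g) = 2 + Y + g
((C(-2, 5)/((-5*2)) + 8/(-17)) + (-17 - 4))**2 = (((2 - 2 + 5)/((-5*2)) + 8/(-17)) + (-17 - 4))**2 = ((5/(-10) + 8*(-1/17)) - 21)**2 = ((5*(-1/10) - 8/17) - 21)**2 = ((-1/2 - 8/17) - 21)**2 = (-33/34 - 21)**2 = (-747/34)**2 = 558009/1156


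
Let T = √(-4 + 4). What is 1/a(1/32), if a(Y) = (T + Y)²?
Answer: 1024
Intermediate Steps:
T = 0 (T = √0 = 0)
a(Y) = Y² (a(Y) = (0 + Y)² = Y²)
1/a(1/32) = 1/((1/32)²) = 1/(1/1024) = 1024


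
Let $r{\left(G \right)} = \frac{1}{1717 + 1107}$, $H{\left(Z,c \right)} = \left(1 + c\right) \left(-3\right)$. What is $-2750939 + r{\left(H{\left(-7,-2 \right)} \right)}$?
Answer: $- \frac{7768651735}{2824} \approx -2.7509 \cdot 10^{6}$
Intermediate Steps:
$H{\left(Z,c \right)} = -3 - 3 c$
$r{\left(G \right)} = \frac{1}{2824}$
$-2750939 + r{\left(H{\left(-7,-2 \right)} \right)} = -2750939 + \frac{1}{2824} = - \frac{7768651735}{2824}$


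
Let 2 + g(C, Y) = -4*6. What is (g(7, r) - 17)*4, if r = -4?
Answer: -172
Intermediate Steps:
g(C, Y) = -26 (g(C, Y) = -2 - 4*6 = -2 - 24 = -26)
(g(7, r) - 17)*4 = (-26 - 17)*4 = -43*4 = -172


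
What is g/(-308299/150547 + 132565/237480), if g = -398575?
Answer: 2849962832855400/10651516693 ≈ 2.6756e+5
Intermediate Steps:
g/(-308299/150547 + 132565/237480) = -398575/(-308299/150547 + 132565/237480) = -398575/(-308299*1/150547 + 132565*(1/237480)) = -398575/(-308299/150547 + 26513/47496) = -398575/(-10651516693/7150380312) = -398575*(-7150380312/10651516693) = 2849962832855400/10651516693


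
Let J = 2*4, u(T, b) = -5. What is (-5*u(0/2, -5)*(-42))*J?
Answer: -8400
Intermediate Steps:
J = 8
(-5*u(0/2, -5)*(-42))*J = (-5*(-5)*(-42))*8 = (25*(-42))*8 = -1050*8 = -8400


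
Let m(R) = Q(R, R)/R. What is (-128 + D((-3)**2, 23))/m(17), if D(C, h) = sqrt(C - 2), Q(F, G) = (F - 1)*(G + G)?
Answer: -4 + sqrt(7)/32 ≈ -3.9173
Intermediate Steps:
Q(F, G) = 2*G*(-1 + F) (Q(F, G) = (-1 + F)*(2*G) = 2*G*(-1 + F))
D(C, h) = sqrt(-2 + C)
m(R) = -2 + 2*R (m(R) = (2*R*(-1 + R))/R = -2 + 2*R)
(-128 + D((-3)**2, 23))/m(17) = (-128 + sqrt(-2 + (-3)**2))/(-2 + 2*17) = (-128 + sqrt(-2 + 9))/(-2 + 34) = (-128 + sqrt(7))/32 = (-128 + sqrt(7))*(1/32) = -4 + sqrt(7)/32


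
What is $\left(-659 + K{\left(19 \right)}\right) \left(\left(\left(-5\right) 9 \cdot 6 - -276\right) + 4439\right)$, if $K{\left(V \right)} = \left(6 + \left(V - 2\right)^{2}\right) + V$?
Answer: $-1533525$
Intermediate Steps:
$K{\left(V \right)} = 6 + V + \left(-2 + V\right)^{2}$ ($K{\left(V \right)} = \left(6 + \left(-2 + V\right)^{2}\right) + V = 6 + V + \left(-2 + V\right)^{2}$)
$\left(-659 + K{\left(19 \right)}\right) \left(\left(\left(-5\right) 9 \cdot 6 - -276\right) + 4439\right) = \left(-659 + \left(6 + 19 + \left(-2 + 19\right)^{2}\right)\right) \left(\left(\left(-5\right) 9 \cdot 6 - -276\right) + 4439\right) = \left(-659 + \left(6 + 19 + 17^{2}\right)\right) \left(\left(\left(-45\right) 6 + 276\right) + 4439\right) = \left(-659 + \left(6 + 19 + 289\right)\right) \left(\left(-270 + 276\right) + 4439\right) = \left(-659 + 314\right) \left(6 + 4439\right) = \left(-345\right) 4445 = -1533525$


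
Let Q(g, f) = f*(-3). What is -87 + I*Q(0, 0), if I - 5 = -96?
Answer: -87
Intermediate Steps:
Q(g, f) = -3*f
I = -91 (I = 5 - 96 = -91)
-87 + I*Q(0, 0) = -87 - (-273)*0 = -87 - 91*0 = -87 + 0 = -87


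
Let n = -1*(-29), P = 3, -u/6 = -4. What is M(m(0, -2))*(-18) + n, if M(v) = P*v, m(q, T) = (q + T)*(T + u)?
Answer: 2405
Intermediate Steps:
u = 24 (u = -6*(-4) = 24)
m(q, T) = (24 + T)*(T + q) (m(q, T) = (q + T)*(T + 24) = (T + q)*(24 + T) = (24 + T)*(T + q))
n = 29
M(v) = 3*v
M(m(0, -2))*(-18) + n = (3*((-2)² + 24*(-2) + 24*0 - 2*0))*(-18) + 29 = (3*(4 - 48 + 0 + 0))*(-18) + 29 = (3*(-44))*(-18) + 29 = -132*(-18) + 29 = 2376 + 29 = 2405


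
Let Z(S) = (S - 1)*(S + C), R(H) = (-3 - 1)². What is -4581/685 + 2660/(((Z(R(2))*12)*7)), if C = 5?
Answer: -852794/129465 ≈ -6.5871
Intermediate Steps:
R(H) = 16 (R(H) = (-4)² = 16)
Z(S) = (-1 + S)*(5 + S) (Z(S) = (S - 1)*(S + 5) = (-1 + S)*(5 + S))
-4581/685 + 2660/(((Z(R(2))*12)*7)) = -4581/685 + 2660/((((-5 + 16² + 4*16)*12)*7)) = -4581*1/685 + 2660/((((-5 + 256 + 64)*12)*7)) = -4581/685 + 2660/(((315*12)*7)) = -4581/685 + 2660/((3780*7)) = -4581/685 + 2660/26460 = -4581/685 + 2660*(1/26460) = -4581/685 + 19/189 = -852794/129465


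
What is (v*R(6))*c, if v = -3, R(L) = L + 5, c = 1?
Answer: -33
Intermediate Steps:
R(L) = 5 + L
(v*R(6))*c = -3*(5 + 6)*1 = -3*11*1 = -33*1 = -33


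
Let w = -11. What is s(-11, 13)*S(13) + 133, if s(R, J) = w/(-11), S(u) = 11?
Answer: 144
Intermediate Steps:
s(R, J) = 1 (s(R, J) = -11/(-11) = -11*(-1/11) = 1)
s(-11, 13)*S(13) + 133 = 1*11 + 133 = 11 + 133 = 144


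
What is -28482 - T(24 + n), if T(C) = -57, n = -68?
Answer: -28425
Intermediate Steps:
-28482 - T(24 + n) = -28482 - 1*(-57) = -28482 + 57 = -28425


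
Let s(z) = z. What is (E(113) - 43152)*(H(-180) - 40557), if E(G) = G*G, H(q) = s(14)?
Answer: 1231817969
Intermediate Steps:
H(q) = 14
E(G) = G²
(E(113) - 43152)*(H(-180) - 40557) = (113² - 43152)*(14 - 40557) = (12769 - 43152)*(-40543) = -30383*(-40543) = 1231817969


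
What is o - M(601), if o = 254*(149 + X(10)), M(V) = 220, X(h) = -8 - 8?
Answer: 33562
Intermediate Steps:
X(h) = -16
o = 33782 (o = 254*(149 - 16) = 254*133 = 33782)
o - M(601) = 33782 - 1*220 = 33782 - 220 = 33562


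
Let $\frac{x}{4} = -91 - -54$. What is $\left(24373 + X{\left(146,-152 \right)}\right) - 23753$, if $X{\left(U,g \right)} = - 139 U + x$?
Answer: $-19822$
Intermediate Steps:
$x = -148$ ($x = 4 \left(-91 - -54\right) = 4 \left(-91 + 54\right) = 4 \left(-37\right) = -148$)
$X{\left(U,g \right)} = -148 - 139 U$ ($X{\left(U,g \right)} = - 139 U - 148 = -148 - 139 U$)
$\left(24373 + X{\left(146,-152 \right)}\right) - 23753 = \left(24373 - 20442\right) - 23753 = 3931 - 23753 = -19822$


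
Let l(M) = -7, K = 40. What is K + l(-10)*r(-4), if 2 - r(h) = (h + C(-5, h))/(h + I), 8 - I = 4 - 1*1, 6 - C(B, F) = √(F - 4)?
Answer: 40 - 14*I*√2 ≈ 40.0 - 19.799*I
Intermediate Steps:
C(B, F) = 6 - √(-4 + F) (C(B, F) = 6 - √(F - 4) = 6 - √(-4 + F))
I = 5 (I = 8 - (4 - 1*1) = 8 - (4 - 1) = 8 - 1*3 = 8 - 3 = 5)
r(h) = 2 - (6 + h - √(-4 + h))/(5 + h) (r(h) = 2 - (h + (6 - √(-4 + h)))/(h + 5) = 2 - (6 + h - √(-4 + h))/(5 + h))
K + l(-10)*r(-4) = 40 - 7*(4 - 4 + √(-4 - 4))/(5 - 4) = 40 - 7*(4 - 4 + √(-8))/1 = 40 - 7*(4 - 4 + 2*I*√2) = 40 - 7*2*I*√2 = 40 - 14*I*√2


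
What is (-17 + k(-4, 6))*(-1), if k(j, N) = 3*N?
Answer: -1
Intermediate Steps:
(-17 + k(-4, 6))*(-1) = (-17 + 3*6)*(-1) = (-17 + 18)*(-1) = 1*(-1) = -1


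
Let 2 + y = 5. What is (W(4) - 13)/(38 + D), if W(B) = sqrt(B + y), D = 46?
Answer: -13/84 + sqrt(7)/84 ≈ -0.12326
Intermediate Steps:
y = 3 (y = -2 + 5 = 3)
W(B) = sqrt(3 + B) (W(B) = sqrt(B + 3) = sqrt(3 + B))
(W(4) - 13)/(38 + D) = (sqrt(3 + 4) - 13)/(38 + 46) = (sqrt(7) - 13)/84 = (-13 + sqrt(7))/84 = -13/84 + sqrt(7)/84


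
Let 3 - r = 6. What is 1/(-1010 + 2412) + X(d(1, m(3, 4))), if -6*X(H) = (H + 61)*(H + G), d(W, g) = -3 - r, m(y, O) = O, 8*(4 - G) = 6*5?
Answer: -42749/16824 ≈ -2.5410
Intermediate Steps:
r = -3 (r = 3 - 1*6 = 3 - 6 = -3)
G = ¼ (G = 4 - 3*5/4 = 4 - ⅛*30 = 4 - 15/4 = ¼ ≈ 0.25000)
d(W, g) = 0 (d(W, g) = -3 - 1*(-3) = -3 + 3 = 0)
X(H) = -(61 + H)*(¼ + H)/6 (X(H) = -(H + 61)*(H + ¼)/6 = -(61 + H)*(¼ + H)/6)
1/(-1010 + 2412) + X(d(1, m(3, 4))) = 1/(-1010 + 2412) + (-61/24 - 245/24*0 - ⅙*0²) = 1/1402 + (-61/24 + 0 - ⅙*0) = 1/1402 + (-61/24 + 0 + 0) = 1/1402 - 61/24 = -42749/16824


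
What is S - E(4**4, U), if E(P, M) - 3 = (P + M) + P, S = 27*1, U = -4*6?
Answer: -464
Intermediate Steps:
U = -24
S = 27
E(P, M) = 3 + M + 2*P (E(P, M) = 3 + ((P + M) + P) = 3 + ((M + P) + P) = 3 + (M + 2*P) = 3 + M + 2*P)
S - E(4**4, U) = 27 - (3 - 24 + 2*4**4) = 27 - (3 - 24 + 2*256) = 27 - (3 - 24 + 512) = 27 - 1*491 = 27 - 491 = -464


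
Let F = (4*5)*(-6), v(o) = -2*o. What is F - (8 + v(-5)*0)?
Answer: -128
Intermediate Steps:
F = -120 (F = 20*(-6) = -120)
F - (8 + v(-5)*0) = -120 - (8 - 2*(-5)*0) = -120 - (8 + 10*0) = -120 - (8 + 0) = -120 - 1*8 = -120 - 8 = -128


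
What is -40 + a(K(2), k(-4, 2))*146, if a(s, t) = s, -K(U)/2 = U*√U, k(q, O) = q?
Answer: -40 - 584*√2 ≈ -865.90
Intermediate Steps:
K(U) = -2*U^(3/2) (K(U) = -2*U*√U = -2*U^(3/2))
-40 + a(K(2), k(-4, 2))*146 = -40 - 4*√2*146 = -40 - 584*√2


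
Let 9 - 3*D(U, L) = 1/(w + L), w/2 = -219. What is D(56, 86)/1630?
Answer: 3169/1721280 ≈ 0.0018411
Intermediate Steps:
w = -438 (w = 2*(-219) = -438)
D(U, L) = 3 - 1/(3*(-438 + L))
D(56, 86)/1630 = ((-3943 + 9*86)/(3*(-438 + 86)))/1630 = ((⅓)*(-3943 + 774)/(-352))*(1/1630) = ((⅓)*(-1/352)*(-3169))*(1/1630) = (3169/1056)*(1/1630) = 3169/1721280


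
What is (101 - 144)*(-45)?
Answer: 1935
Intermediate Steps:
(101 - 144)*(-45) = -43*(-45) = 1935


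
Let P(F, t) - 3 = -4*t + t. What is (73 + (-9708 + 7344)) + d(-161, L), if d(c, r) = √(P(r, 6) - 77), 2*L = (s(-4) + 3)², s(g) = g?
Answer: -2291 + 2*I*√23 ≈ -2291.0 + 9.5917*I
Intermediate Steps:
P(F, t) = 3 - 3*t (P(F, t) = 3 + (-4*t + t) = 3 - 3*t)
L = ½ (L = (-4 + 3)²/2 = (½)*(-1)² = (½)*1 = ½ ≈ 0.50000)
d(c, r) = 2*I*√23 (d(c, r) = √((3 - 3*6) - 77) = √((3 - 18) - 77) = √(-15 - 77) = √(-92) = 2*I*√23)
(73 + (-9708 + 7344)) + d(-161, L) = (73 + (-9708 + 7344)) + 2*I*√23 = (73 - 2364) + 2*I*√23 = -2291 + 2*I*√23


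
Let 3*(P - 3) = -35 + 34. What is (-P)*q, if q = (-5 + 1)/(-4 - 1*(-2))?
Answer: -16/3 ≈ -5.3333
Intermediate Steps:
P = 8/3 (P = 3 + (-35 + 34)/3 = 3 + (1/3)*(-1) = 3 - 1/3 = 8/3 ≈ 2.6667)
q = 2 (q = -4/(-4 + 2) = -4/(-2) = -4*(-1/2) = 2)
(-P)*q = -1*8/3*2 = -8/3*2 = -16/3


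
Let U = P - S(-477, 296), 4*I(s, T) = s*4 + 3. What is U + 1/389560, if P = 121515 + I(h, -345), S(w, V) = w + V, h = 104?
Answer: 47448700171/389560 ≈ 1.2180e+5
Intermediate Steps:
I(s, T) = 3/4 + s (I(s, T) = (s*4 + 3)/4 = (4*s + 3)/4 = (3 + 4*s)/4 = 3/4 + s)
S(w, V) = V + w
P = 486479/4 (P = 121515 + (3/4 + 104) = 121515 + 419/4 = 486479/4 ≈ 1.2162e+5)
U = 487203/4 (U = 486479/4 - (296 - 477) = 486479/4 - 1*(-181) = 486479/4 + 181 = 487203/4 ≈ 1.2180e+5)
U + 1/389560 = 487203/4 + 1/389560 = 47448700171/389560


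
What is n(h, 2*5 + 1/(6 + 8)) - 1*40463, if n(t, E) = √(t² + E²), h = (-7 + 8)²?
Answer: -40463 + √20077/14 ≈ -40453.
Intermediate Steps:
h = 1 (h = 1² = 1)
n(t, E) = √(E² + t²)
n(h, 2*5 + 1/(6 + 8)) - 1*40463 = √((2*5 + 1/(6 + 8))² + 1²) - 1*40463 = √((10 + 1/14)² + 1) - 40463 = √((141/14)² + 1) - 40463 = √(19881/196 + 1) - 40463 = √(20077/196) - 40463 = √20077/14 - 40463 = -40463 + √20077/14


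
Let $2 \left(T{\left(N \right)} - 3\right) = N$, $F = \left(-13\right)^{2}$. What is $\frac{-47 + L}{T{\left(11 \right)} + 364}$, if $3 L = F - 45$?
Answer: $- \frac{34}{2235} \approx -0.015213$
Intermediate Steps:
$F = 169$
$T{\left(N \right)} = 3 + \frac{N}{2}$
$L = \frac{124}{3}$ ($L = \frac{169 - 45}{3} = \frac{1}{3} \cdot 124 = \frac{124}{3} \approx 41.333$)
$\frac{-47 + L}{T{\left(11 \right)} + 364} = \frac{-47 + \frac{124}{3}}{\left(3 + \frac{1}{2} \cdot 11\right) + 364} = \frac{1}{\left(3 + \frac{11}{2}\right) + 364} \left(- \frac{17}{3}\right) = \frac{1}{\frac{17}{2} + 364} \left(- \frac{17}{3}\right) = \frac{1}{\frac{745}{2}} \left(- \frac{17}{3}\right) = \frac{2}{745} \left(- \frac{17}{3}\right) = - \frac{34}{2235}$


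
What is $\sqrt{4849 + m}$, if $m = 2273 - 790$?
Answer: $2 \sqrt{1583} \approx 79.574$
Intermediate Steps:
$m = 1483$ ($m = 2273 - 790 = 1483$)
$\sqrt{4849 + m} = \sqrt{4849 + 1483} = \sqrt{6332} = 2 \sqrt{1583}$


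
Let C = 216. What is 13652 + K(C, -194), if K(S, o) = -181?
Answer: 13471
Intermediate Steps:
13652 + K(C, -194) = 13652 - 181 = 13471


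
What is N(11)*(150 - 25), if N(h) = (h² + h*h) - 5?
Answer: 29625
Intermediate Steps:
N(h) = -5 + 2*h² (N(h) = (h² + h²) - 5 = 2*h² - 5 = -5 + 2*h²)
N(11)*(150 - 25) = (-5 + 2*11²)*(150 - 25) = (-5 + 2*121)*125 = (-5 + 242)*125 = 237*125 = 29625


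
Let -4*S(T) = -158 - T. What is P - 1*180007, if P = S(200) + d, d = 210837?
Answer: 61839/2 ≈ 30920.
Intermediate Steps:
S(T) = 79/2 + T/4 (S(T) = -(-158 - T)/4 = 79/2 + T/4)
P = 421853/2 (P = (79/2 + (1/4)*200) + 210837 = (79/2 + 50) + 210837 = 179/2 + 210837 = 421853/2 ≈ 2.1093e+5)
P - 1*180007 = 421853/2 - 1*180007 = 421853/2 - 180007 = 61839/2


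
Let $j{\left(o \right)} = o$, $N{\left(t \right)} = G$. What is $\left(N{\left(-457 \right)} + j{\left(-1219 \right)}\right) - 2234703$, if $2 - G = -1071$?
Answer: $-2234849$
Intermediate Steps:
$G = 1073$ ($G = 2 - -1071 = 2 + 1071 = 1073$)
$N{\left(t \right)} = 1073$
$\left(N{\left(-457 \right)} + j{\left(-1219 \right)}\right) - 2234703 = \left(1073 - 1219\right) - 2234703 = -146 - 2234703 = -2234849$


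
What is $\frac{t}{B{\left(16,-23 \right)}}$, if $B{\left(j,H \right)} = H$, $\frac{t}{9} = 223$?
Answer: $- \frac{2007}{23} \approx -87.261$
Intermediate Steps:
$t = 2007$ ($t = 9 \cdot 223 = 2007$)
$\frac{t}{B{\left(16,-23 \right)}} = \frac{2007}{-23} = 2007 \left(- \frac{1}{23}\right) = - \frac{2007}{23}$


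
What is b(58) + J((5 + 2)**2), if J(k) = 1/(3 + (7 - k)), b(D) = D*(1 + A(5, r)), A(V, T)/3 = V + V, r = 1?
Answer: 70121/39 ≈ 1798.0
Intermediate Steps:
A(V, T) = 6*V (A(V, T) = 3*(V + V) = 3*(2*V) = 6*V)
b(D) = 31*D (b(D) = D*(1 + 6*5) = D*(1 + 30) = D*31 = 31*D)
J(k) = 1/(10 - k)
b(58) + J((5 + 2)**2) = 31*58 - 1/(-10 + (5 + 2)**2) = 1798 - 1/(-10 + 7**2) = 1798 - 1/(-10 + 49) = 1798 - 1/39 = 70121/39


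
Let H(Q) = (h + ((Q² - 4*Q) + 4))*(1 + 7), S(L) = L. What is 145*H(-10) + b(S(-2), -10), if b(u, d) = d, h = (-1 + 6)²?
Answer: 196030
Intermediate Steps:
h = 25 (h = 5² = 25)
H(Q) = 232 - 32*Q + 8*Q² (H(Q) = (25 + ((Q² - 4*Q) + 4))*(1 + 7) = (25 + (4 + Q² - 4*Q))*8 = (29 + Q² - 4*Q)*8 = 232 - 32*Q + 8*Q²)
145*H(-10) + b(S(-2), -10) = 145*(232 - 32*(-10) + 8*(-10)²) - 10 = 145*(232 + 320 + 8*100) - 10 = 145*(232 + 320 + 800) - 10 = 145*1352 - 10 = 196040 - 10 = 196030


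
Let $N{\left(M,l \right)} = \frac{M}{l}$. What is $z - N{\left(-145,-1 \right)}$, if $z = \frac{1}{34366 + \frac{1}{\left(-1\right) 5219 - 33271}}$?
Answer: $- \frac{191798325665}{1322747339} \approx -145.0$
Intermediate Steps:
$z = \frac{38490}{1322747339}$ ($z = \frac{1}{34366 + \frac{1}{-5219 - 33271}} = \frac{1}{34366 + \frac{1}{-38490}} = \frac{1}{34366 - \frac{1}{38490}} = \frac{1}{\frac{1322747339}{38490}} = \frac{38490}{1322747339} \approx 2.9099 \cdot 10^{-5}$)
$z - N{\left(-145,-1 \right)} = \frac{38490}{1322747339} - - \frac{145}{-1} = \frac{38490}{1322747339} - \left(-145\right) \left(-1\right) = \frac{38490}{1322747339} - 145 = - \frac{191798325665}{1322747339}$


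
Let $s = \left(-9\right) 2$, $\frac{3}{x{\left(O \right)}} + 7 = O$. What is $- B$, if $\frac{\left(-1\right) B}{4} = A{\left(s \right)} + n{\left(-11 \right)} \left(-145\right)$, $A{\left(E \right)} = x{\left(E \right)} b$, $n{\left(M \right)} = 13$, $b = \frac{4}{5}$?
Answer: $- \frac{942548}{125} \approx -7540.4$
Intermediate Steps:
$x{\left(O \right)} = \frac{3}{-7 + O}$
$b = \frac{4}{5}$ ($b = 4 \cdot \frac{1}{5} = \frac{4}{5} \approx 0.8$)
$s = -18$
$A{\left(E \right)} = \frac{12}{5 \left(-7 + E\right)}$ ($A{\left(E \right)} = \frac{3}{-7 + E} \frac{4}{5} = \frac{12}{5 \left(-7 + E\right)}$)
$B = \frac{942548}{125}$ ($B = - 4 \left(\frac{12}{5 \left(-7 - 18\right)} + 13 \left(-145\right)\right) = - 4 \left(\frac{12}{5 \left(-25\right)} - 1885\right) = - 4 \left(\frac{12}{5} \left(- \frac{1}{25}\right) - 1885\right) = - 4 \left(- \frac{12}{125} - 1885\right) = \left(-4\right) \left(- \frac{235637}{125}\right) = \frac{942548}{125} \approx 7540.4$)
$- B = \left(-1\right) \frac{942548}{125} = - \frac{942548}{125}$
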